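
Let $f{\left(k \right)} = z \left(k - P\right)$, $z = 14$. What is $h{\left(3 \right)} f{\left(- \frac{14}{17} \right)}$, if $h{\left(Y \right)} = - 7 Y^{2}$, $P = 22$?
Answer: $\frac{342216}{17} \approx 20130.0$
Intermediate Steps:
$f{\left(k \right)} = -308 + 14 k$ ($f{\left(k \right)} = 14 \left(k - 22\right) = 14 \left(-22 + k\right) = -308 + 14 k$)
$h{\left(3 \right)} f{\left(- \frac{14}{17} \right)} = - 7 \cdot 3^{2} \left(-308 + 14 \left(- \frac{14}{17}\right)\right) = \left(-7\right) 9 \left(-308 + 14 \left(\left(-14\right) \frac{1}{17}\right)\right) = - 63 \left(-308 + 14 \left(- \frac{14}{17}\right)\right) = - 63 \left(-308 - \frac{196}{17}\right) = \left(-63\right) \left(- \frac{5432}{17}\right) = \frac{342216}{17}$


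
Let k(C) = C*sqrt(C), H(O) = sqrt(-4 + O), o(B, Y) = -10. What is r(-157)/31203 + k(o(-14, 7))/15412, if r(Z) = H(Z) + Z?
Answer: -157/31203 - 5*I*sqrt(10)/7706 + I*sqrt(161)/31203 ≈ -0.0050316 - 0.0016452*I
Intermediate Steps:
k(C) = C**(3/2)
r(Z) = Z + sqrt(-4 + Z) (r(Z) = sqrt(-4 + Z) + Z = Z + sqrt(-4 + Z))
r(-157)/31203 + k(o(-14, 7))/15412 = (-157 + sqrt(-4 - 157))/31203 + (-10)**(3/2)/15412 = (-157 + sqrt(-161))*(1/31203) - 10*I*sqrt(10)*(1/15412) = (-157 + I*sqrt(161))*(1/31203) - 5*I*sqrt(10)/7706 = (-157/31203 + I*sqrt(161)/31203) - 5*I*sqrt(10)/7706 = -157/31203 - 5*I*sqrt(10)/7706 + I*sqrt(161)/31203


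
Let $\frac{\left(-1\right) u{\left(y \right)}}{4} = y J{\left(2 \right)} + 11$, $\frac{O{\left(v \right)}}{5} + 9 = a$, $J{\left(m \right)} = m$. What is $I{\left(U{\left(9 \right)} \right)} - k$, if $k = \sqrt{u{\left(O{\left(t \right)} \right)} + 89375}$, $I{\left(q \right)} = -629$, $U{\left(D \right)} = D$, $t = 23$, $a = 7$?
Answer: $-629 - \sqrt{89411} \approx -928.02$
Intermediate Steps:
$O{\left(v \right)} = -10$ ($O{\left(v \right)} = -45 + 5 \cdot 7 = -45 + 35 = -10$)
$u{\left(y \right)} = -44 - 8 y$ ($u{\left(y \right)} = - 4 \left(y 2 + 11\right) = - 4 \left(2 y + 11\right) = - 4 \left(11 + 2 y\right) = -44 - 8 y$)
$k = \sqrt{89411}$ ($k = \sqrt{\left(-44 - -80\right) + 89375} = \sqrt{\left(-44 + 80\right) + 89375} = \sqrt{36 + 89375} = \sqrt{89411} \approx 299.02$)
$I{\left(U{\left(9 \right)} \right)} - k = -629 - \sqrt{89411}$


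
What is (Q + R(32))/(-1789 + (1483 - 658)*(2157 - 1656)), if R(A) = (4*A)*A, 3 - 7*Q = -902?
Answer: 29577/2880752 ≈ 0.010267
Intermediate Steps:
Q = 905/7 (Q = 3/7 - ⅐*(-902) = 3/7 + 902/7 = 905/7 ≈ 129.29)
R(A) = 4*A²
(Q + R(32))/(-1789 + (1483 - 658)*(2157 - 1656)) = (905/7 + 4*32²)/(-1789 + (1483 - 658)*(2157 - 1656)) = (905/7 + 4*1024)/(-1789 + 825*501) = (905/7 + 4096)/(-1789 + 413325) = (29577/7)/411536 = (29577/7)*(1/411536) = 29577/2880752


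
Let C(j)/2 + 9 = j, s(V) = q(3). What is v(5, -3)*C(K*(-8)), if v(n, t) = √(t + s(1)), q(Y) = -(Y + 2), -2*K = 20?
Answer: 284*I*√2 ≈ 401.64*I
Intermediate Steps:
K = -10 (K = -½*20 = -10)
q(Y) = -2 - Y (q(Y) = -(2 + Y) = -2 - Y)
s(V) = -5 (s(V) = -2 - 1*3 = -2 - 3 = -5)
C(j) = -18 + 2*j
v(n, t) = √(-5 + t) (v(n, t) = √(t - 5) = √(-5 + t))
v(5, -3)*C(K*(-8)) = √(-5 - 3)*(-18 + 2*(-10*(-8))) = √(-8)*(-18 + 2*80) = (2*I*√2)*(-18 + 160) = (2*I*√2)*142 = 284*I*√2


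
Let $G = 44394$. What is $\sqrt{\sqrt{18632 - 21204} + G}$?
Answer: $\sqrt{44394 + 2 i \sqrt{643}} \approx 210.7 + 0.12 i$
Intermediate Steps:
$\sqrt{\sqrt{18632 - 21204} + G} = \sqrt{\sqrt{18632 - 21204} + 44394} = \sqrt{\sqrt{-2572} + 44394} = \sqrt{2 i \sqrt{643} + 44394} = \sqrt{44394 + 2 i \sqrt{643}}$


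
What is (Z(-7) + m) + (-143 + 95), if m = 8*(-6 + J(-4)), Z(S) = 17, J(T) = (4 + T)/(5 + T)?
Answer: -79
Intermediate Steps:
J(T) = (4 + T)/(5 + T)
m = -48 (m = 8*(-6 + (4 - 4)/(5 - 4)) = 8*(-6 + 0/1) = 8*(-6 + 1*0) = 8*(-6 + 0) = 8*(-6) = -48)
(Z(-7) + m) + (-143 + 95) = (17 - 48) + (-143 + 95) = -31 - 48 = -79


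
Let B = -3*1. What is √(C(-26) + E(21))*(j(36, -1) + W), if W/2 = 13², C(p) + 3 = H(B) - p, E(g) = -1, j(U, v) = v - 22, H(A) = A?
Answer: 315*√19 ≈ 1373.1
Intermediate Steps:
B = -3
j(U, v) = -22 + v
C(p) = -6 - p (C(p) = -3 + (-3 - p) = -6 - p)
W = 338 (W = 2*13² = 2*169 = 338)
√(C(-26) + E(21))*(j(36, -1) + W) = √((-6 - 1*(-26)) - 1)*((-22 - 1) + 338) = √((-6 + 26) - 1)*(-23 + 338) = √(20 - 1)*315 = √19*315 = 315*√19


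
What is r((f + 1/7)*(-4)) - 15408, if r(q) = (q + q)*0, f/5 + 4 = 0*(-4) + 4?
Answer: -15408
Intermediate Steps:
f = 0 (f = -20 + 5*(0*(-4) + 4) = -20 + 5*(0 + 4) = -20 + 5*4 = -20 + 20 = 0)
r(q) = 0 (r(q) = (2*q)*0 = 0)
r((f + 1/7)*(-4)) - 15408 = 0 - 15408 = -15408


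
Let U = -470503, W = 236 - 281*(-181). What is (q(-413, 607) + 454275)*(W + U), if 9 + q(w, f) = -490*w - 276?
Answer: -275281322160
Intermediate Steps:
W = 51097 (W = 236 + 50861 = 51097)
q(w, f) = -285 - 490*w (q(w, f) = -9 + (-490*w - 276) = -9 + (-276 - 490*w) = -285 - 490*w)
(q(-413, 607) + 454275)*(W + U) = ((-285 - 490*(-413)) + 454275)*(51097 - 470503) = ((-285 + 202370) + 454275)*(-419406) = (202085 + 454275)*(-419406) = 656360*(-419406) = -275281322160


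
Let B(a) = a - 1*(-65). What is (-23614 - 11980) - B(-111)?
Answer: -35548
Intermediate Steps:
B(a) = 65 + a (B(a) = a + 65 = 65 + a)
(-23614 - 11980) - B(-111) = (-23614 - 11980) - (65 - 111) = -35594 - 1*(-46) = -35594 + 46 = -35548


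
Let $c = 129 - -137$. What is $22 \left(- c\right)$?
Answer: $-5852$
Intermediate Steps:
$c = 266$ ($c = 129 + 137 = 266$)
$22 \left(- c\right) = 22 \left(\left(-1\right) 266\right) = 22 \left(-266\right) = -5852$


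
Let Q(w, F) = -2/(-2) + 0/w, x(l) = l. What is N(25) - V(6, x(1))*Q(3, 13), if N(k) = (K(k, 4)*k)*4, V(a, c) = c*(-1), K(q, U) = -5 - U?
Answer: -899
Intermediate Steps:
V(a, c) = -c
N(k) = -36*k (N(k) = ((-5 - 1*4)*k)*4 = ((-5 - 4)*k)*4 = -9*k*4 = -36*k)
Q(w, F) = 1 (Q(w, F) = -2*(-½) + 0 = 1 + 0 = 1)
N(25) - V(6, x(1))*Q(3, 13) = -36*25 - (-1*1) = -900 - (-1) = -900 - 1*(-1) = -900 + 1 = -899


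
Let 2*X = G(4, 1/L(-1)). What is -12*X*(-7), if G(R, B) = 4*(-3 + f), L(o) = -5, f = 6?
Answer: 504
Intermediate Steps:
G(R, B) = 12 (G(R, B) = 4*(-3 + 6) = 4*3 = 12)
X = 6 (X = (1/2)*12 = 6)
-12*X*(-7) = -12*6*(-7) = -72*(-7) = 504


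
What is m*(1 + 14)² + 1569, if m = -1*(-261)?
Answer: 60294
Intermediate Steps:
m = 261
m*(1 + 14)² + 1569 = 261*(1 + 14)² + 1569 = 261*15² + 1569 = 261*225 + 1569 = 58725 + 1569 = 60294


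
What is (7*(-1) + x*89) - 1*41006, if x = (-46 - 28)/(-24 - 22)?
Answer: -940006/23 ≈ -40870.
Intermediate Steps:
x = 37/23 (x = -74/(-46) = -74*(-1/46) = 37/23 ≈ 1.6087)
(7*(-1) + x*89) - 1*41006 = (7*(-1) + (37/23)*89) - 1*41006 = (-7 + 3293/23) - 41006 = 3132/23 - 41006 = -940006/23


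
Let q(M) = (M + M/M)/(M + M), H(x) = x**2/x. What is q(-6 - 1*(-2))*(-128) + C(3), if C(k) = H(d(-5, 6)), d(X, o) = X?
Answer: -53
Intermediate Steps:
H(x) = x
C(k) = -5
q(M) = (1 + M)/(2*M) (q(M) = (M + 1)/((2*M)) = (1 + M)*(1/(2*M)) = (1 + M)/(2*M))
q(-6 - 1*(-2))*(-128) + C(3) = ((1 + (-6 - 1*(-2)))/(2*(-6 - 1*(-2))))*(-128) - 5 = ((1 + (-6 + 2))/(2*(-6 + 2)))*(-128) - 5 = ((1/2)*(1 - 4)/(-4))*(-128) - 5 = ((1/2)*(-1/4)*(-3))*(-128) - 5 = (3/8)*(-128) - 5 = -48 - 5 = -53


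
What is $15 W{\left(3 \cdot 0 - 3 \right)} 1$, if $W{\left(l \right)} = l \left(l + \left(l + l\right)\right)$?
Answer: $405$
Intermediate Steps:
$W{\left(l \right)} = 3 l^{2}$ ($W{\left(l \right)} = l \left(l + 2 l\right) = l 3 l = 3 l^{2}$)
$15 W{\left(3 \cdot 0 - 3 \right)} 1 = 15 \cdot 3 \left(3 \cdot 0 - 3\right)^{2} \cdot 1 = 15 \cdot 3 \left(0 - 3\right)^{2} \cdot 1 = 15 \cdot 3 \left(-3\right)^{2} \cdot 1 = 15 \cdot 3 \cdot 9 \cdot 1 = 15 \cdot 27 \cdot 1 = 405 \cdot 1 = 405$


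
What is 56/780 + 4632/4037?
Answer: 959758/787215 ≈ 1.2192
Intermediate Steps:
56/780 + 4632/4037 = 56*(1/780) + 4632*(1/4037) = 14/195 + 4632/4037 = 959758/787215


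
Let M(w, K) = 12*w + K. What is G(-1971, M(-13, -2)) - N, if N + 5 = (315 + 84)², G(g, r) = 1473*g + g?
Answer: -3064450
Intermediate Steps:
M(w, K) = K + 12*w
G(g, r) = 1474*g
N = 159196 (N = -5 + (315 + 84)² = -5 + 399² = -5 + 159201 = 159196)
G(-1971, M(-13, -2)) - N = 1474*(-1971) - 1*159196 = -2905254 - 159196 = -3064450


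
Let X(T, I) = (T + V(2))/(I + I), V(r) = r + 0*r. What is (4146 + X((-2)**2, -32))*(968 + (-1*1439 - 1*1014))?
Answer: -197013465/32 ≈ -6.1567e+6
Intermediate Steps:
V(r) = r (V(r) = r + 0 = r)
X(T, I) = (2 + T)/(2*I) (X(T, I) = (T + 2)/(I + I) = (2 + T)/((2*I)) = (2 + T)*(1/(2*I)) = (2 + T)/(2*I))
(4146 + X((-2)**2, -32))*(968 + (-1*1439 - 1*1014)) = (4146 + (1/2)*(2 + (-2)**2)/(-32))*(968 + (-1*1439 - 1*1014)) = (4146 + (1/2)*(-1/32)*(2 + 4))*(968 + (-1439 - 1014)) = (4146 + (1/2)*(-1/32)*6)*(968 - 2453) = (4146 - 3/32)*(-1485) = (132669/32)*(-1485) = -197013465/32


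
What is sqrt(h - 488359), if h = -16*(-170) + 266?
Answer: I*sqrt(485373) ≈ 696.69*I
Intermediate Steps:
h = 2986 (h = 2720 + 266 = 2986)
sqrt(h - 488359) = sqrt(2986 - 488359) = sqrt(-485373) = I*sqrt(485373)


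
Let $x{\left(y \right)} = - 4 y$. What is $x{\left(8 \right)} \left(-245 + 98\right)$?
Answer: $4704$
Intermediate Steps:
$x{\left(8 \right)} \left(-245 + 98\right) = \left(-4\right) 8 \left(-245 + 98\right) = \left(-32\right) \left(-147\right) = 4704$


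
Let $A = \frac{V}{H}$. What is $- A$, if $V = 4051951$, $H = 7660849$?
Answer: $- \frac{4051951}{7660849} \approx -0.52892$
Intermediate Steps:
$A = \frac{4051951}{7660849} \approx 0.52892$
$- A = \left(-1\right) \frac{4051951}{7660849} = - \frac{4051951}{7660849}$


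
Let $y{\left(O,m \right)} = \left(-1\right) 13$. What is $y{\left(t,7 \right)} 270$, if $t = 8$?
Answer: $-3510$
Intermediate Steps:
$y{\left(O,m \right)} = -13$
$y{\left(t,7 \right)} 270 = \left(-13\right) 270 = -3510$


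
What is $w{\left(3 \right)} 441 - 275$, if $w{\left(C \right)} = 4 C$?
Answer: $5017$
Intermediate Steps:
$w{\left(3 \right)} 441 - 275 = 4 \cdot 3 \cdot 441 - 275 = 12 \cdot 441 - 275 = 5292 - 275 = 5017$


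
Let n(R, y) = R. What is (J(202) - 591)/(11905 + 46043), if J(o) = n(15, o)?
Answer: -48/4829 ≈ -0.0099399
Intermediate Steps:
J(o) = 15
(J(202) - 591)/(11905 + 46043) = (15 - 591)/(11905 + 46043) = -576/57948 = -576*1/57948 = -48/4829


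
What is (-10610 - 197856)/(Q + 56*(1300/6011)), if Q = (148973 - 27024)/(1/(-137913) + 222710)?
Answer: -38488136568753513854/2337118304370007 ≈ -16468.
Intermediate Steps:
Q = 16818352437/30714604229 (Q = 121949/(-1/137913 + 222710) = 121949/(30714604229/137913) = 121949*(137913/30714604229) = 16818352437/30714604229 ≈ 0.54757)
(-10610 - 197856)/(Q + 56*(1300/6011)) = (-10610 - 197856)/(16818352437/30714604229 + 56*(1300/6011)) = -208466/(16818352437/30714604229 + 56*(1300*(1/6011))) = -208466/(16818352437/30714604229 + 56*(1300/6011)) = -208466/(16818352437/30714604229 + 72800/6011) = -208466/2337118304370007/184625486020519 = -208466*184625486020519/2337118304370007 = -38488136568753513854/2337118304370007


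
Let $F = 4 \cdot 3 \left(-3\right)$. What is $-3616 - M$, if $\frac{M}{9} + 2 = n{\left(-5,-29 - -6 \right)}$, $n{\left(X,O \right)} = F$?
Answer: $-3274$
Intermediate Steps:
$F = -36$ ($F = 12 \left(-3\right) = -36$)
$n{\left(X,O \right)} = -36$
$M = -342$ ($M = -18 + 9 \left(-36\right) = -18 - 324 = -342$)
$-3616 - M = -3616 - -342 = -3616 + 342 = -3274$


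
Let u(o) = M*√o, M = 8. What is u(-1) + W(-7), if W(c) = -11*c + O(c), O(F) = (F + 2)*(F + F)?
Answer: 147 + 8*I ≈ 147.0 + 8.0*I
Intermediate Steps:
O(F) = 2*F*(2 + F) (O(F) = (2 + F)*(2*F) = 2*F*(2 + F))
u(o) = 8*√o
W(c) = -11*c + 2*c*(2 + c)
u(-1) + W(-7) = 8*√(-1) - 7*(-7 + 2*(-7)) = 8*I - 7*(-7 - 14) = 8*I - 7*(-21) = 8*I + 147 = 147 + 8*I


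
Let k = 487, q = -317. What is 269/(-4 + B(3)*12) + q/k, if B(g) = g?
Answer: 120859/15584 ≈ 7.7553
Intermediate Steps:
269/(-4 + B(3)*12) + q/k = 269/(-4 + 3*12) - 317/487 = 269/(-4 + 36) - 317*1/487 = 269/32 - 317/487 = 120859/15584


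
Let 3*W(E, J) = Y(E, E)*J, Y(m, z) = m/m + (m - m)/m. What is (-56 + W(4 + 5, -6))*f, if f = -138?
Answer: 8004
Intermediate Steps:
Y(m, z) = 1 (Y(m, z) = 1 + 0/m = 1 + 0 = 1)
W(E, J) = J/3 (W(E, J) = (1*J)/3 = J/3)
(-56 + W(4 + 5, -6))*f = (-56 + (⅓)*(-6))*(-138) = (-56 - 2)*(-138) = -58*(-138) = 8004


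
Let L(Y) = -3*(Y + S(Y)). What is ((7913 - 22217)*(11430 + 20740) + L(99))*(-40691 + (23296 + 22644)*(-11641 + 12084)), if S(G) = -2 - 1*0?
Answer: -9346184467628859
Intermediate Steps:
S(G) = -2 (S(G) = -2 + 0 = -2)
L(Y) = 6 - 3*Y (L(Y) = -3*(Y - 2) = -3*(-2 + Y) = 6 - 3*Y)
((7913 - 22217)*(11430 + 20740) + L(99))*(-40691 + (23296 + 22644)*(-11641 + 12084)) = ((7913 - 22217)*(11430 + 20740) + (6 - 3*99))*(-40691 + (23296 + 22644)*(-11641 + 12084)) = (-14304*32170 + (6 - 297))*(-40691 + 45940*443) = (-460159680 - 291)*(-40691 + 20351420) = -460159971*20310729 = -9346184467628859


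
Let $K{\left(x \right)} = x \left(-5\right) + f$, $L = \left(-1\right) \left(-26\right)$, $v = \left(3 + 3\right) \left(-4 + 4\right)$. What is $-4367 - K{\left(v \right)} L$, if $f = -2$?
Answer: $-4315$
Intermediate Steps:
$v = 0$ ($v = 6 \cdot 0 = 0$)
$L = 26$
$K{\left(x \right)} = -2 - 5 x$ ($K{\left(x \right)} = x \left(-5\right) - 2 = - 5 x - 2 = -2 - 5 x$)
$-4367 - K{\left(v \right)} L = -4367 - \left(-2 - 0\right) 26 = -4367 - \left(-2 + 0\right) 26 = -4367 - \left(-2\right) 26 = -4367 - -52 = -4367 + 52 = -4315$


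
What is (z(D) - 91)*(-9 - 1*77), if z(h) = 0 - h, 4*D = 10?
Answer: 8041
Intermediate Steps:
D = 5/2 (D = (¼)*10 = 5/2 ≈ 2.5000)
z(h) = -h
(z(D) - 91)*(-9 - 1*77) = (-1*5/2 - 91)*(-9 - 1*77) = (-5/2 - 91)*(-9 - 77) = -187/2*(-86) = 8041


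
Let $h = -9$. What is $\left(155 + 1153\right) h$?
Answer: $-11772$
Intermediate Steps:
$\left(155 + 1153\right) h = \left(155 + 1153\right) \left(-9\right) = 1308 \left(-9\right) = -11772$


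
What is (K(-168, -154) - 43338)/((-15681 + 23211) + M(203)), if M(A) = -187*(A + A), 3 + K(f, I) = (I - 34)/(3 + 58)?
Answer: 2643989/4171912 ≈ 0.63376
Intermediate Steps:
K(f, I) = -217/61 + I/61 (K(f, I) = -3 + (I - 34)/(3 + 58) = -3 + (-34 + I)/61 = -3 + (-34 + I)*(1/61) = -3 + (-34/61 + I/61) = -217/61 + I/61)
M(A) = -374*A
(K(-168, -154) - 43338)/((-15681 + 23211) + M(203)) = ((-217/61 + (1/61)*(-154)) - 43338)/((-15681 + 23211) - 374*203) = ((-217/61 - 154/61) - 43338)/(7530 - 75922) = (-371/61 - 43338)/(-68392) = -2643989/61*(-1/68392) = 2643989/4171912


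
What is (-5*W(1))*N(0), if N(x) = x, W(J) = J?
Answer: 0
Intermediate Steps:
(-5*W(1))*N(0) = -5*1*0 = -5*0 = 0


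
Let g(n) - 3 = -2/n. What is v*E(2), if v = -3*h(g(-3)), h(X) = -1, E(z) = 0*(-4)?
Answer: 0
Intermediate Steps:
E(z) = 0
g(n) = 3 - 2/n
v = 3 (v = -3*(-1) = 3)
v*E(2) = 3*0 = 0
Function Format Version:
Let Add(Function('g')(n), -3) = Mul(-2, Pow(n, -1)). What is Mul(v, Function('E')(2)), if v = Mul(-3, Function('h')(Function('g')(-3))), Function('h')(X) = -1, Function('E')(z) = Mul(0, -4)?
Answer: 0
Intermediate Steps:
Function('E')(z) = 0
Function('g')(n) = Add(3, Mul(-2, Pow(n, -1)))
v = 3 (v = Mul(-3, -1) = 3)
Mul(v, Function('E')(2)) = Mul(3, 0) = 0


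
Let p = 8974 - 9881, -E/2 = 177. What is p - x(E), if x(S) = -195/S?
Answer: -107091/118 ≈ -907.55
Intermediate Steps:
E = -354 (E = -2*177 = -354)
p = -907
p - x(E) = -907 - (-195)/(-354) = -907 - (-195)*(-1)/354 = -907 - 1*65/118 = -907 - 65/118 = -107091/118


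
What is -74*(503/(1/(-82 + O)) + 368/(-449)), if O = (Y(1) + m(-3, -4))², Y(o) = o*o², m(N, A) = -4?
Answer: 1220052726/449 ≈ 2.7173e+6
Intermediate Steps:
Y(o) = o³
O = 9 (O = (1³ - 4)² = (1 - 4)² = (-3)² = 9)
-74*(503/(1/(-82 + O)) + 368/(-449)) = -74*(503/(1/(-82 + 9)) + 368/(-449)) = -74*(503/(1/(-73)) + 368*(-1/449)) = -74*(503/(-1/73) - 368/449) = -74*(503*(-73) - 368/449) = -74*(-36719 - 368/449) = -74*(-16487199/449) = 1220052726/449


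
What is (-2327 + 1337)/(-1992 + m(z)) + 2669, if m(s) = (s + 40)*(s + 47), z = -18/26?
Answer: 38818852/14513 ≈ 2674.8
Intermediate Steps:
z = -9/13 (z = -18*1/26 = -9/13 ≈ -0.69231)
m(s) = (40 + s)*(47 + s)
(-2327 + 1337)/(-1992 + m(z)) + 2669 = (-2327 + 1337)/(-1992 + (1880 + (-9/13)² + 87*(-9/13))) + 2669 = -990/(-1992 + (1880 + 81/169 - 783/13)) + 2669 = -990/(-1992 + 307622/169) + 2669 = -990/(-29026/169) + 2669 = -990*(-169/29026) + 2669 = 83655/14513 + 2669 = 38818852/14513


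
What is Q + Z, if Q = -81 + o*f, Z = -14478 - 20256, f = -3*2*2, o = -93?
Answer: -33699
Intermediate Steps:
f = -12 (f = -6*2 = -12)
Z = -34734
Q = 1035 (Q = -81 - 93*(-12) = -81 + 1116 = 1035)
Q + Z = 1035 - 34734 = -33699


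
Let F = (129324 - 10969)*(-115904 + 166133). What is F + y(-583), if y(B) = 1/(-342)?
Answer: 2033139826889/342 ≈ 5.9449e+9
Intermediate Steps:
y(B) = -1/342
F = 5944853295 (F = 118355*50229 = 5944853295)
F + y(-583) = 5944853295 - 1/342 = 2033139826889/342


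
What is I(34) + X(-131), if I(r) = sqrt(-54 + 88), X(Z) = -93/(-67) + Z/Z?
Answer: 160/67 + sqrt(34) ≈ 8.2190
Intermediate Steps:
X(Z) = 160/67 (X(Z) = -93*(-1/67) + 1 = 93/67 + 1 = 160/67)
I(r) = sqrt(34)
I(34) + X(-131) = sqrt(34) + 160/67 = 160/67 + sqrt(34)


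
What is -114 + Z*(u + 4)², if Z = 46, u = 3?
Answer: 2140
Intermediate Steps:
-114 + Z*(u + 4)² = -114 + 46*(3 + 4)² = -114 + 46*7² = -114 + 46*49 = -114 + 2254 = 2140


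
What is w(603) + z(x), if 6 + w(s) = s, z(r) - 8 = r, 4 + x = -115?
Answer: 486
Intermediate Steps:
x = -119 (x = -4 - 115 = -119)
z(r) = 8 + r
w(s) = -6 + s
w(603) + z(x) = (-6 + 603) + (8 - 119) = 597 - 111 = 486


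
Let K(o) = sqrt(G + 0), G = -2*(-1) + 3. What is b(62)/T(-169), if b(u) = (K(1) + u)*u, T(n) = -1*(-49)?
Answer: 3844/49 + 62*sqrt(5)/49 ≈ 81.278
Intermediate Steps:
G = 5 (G = 2 + 3 = 5)
T(n) = 49
K(o) = sqrt(5) (K(o) = sqrt(5 + 0) = sqrt(5))
b(u) = u*(u + sqrt(5)) (b(u) = (sqrt(5) + u)*u = (u + sqrt(5))*u = u*(u + sqrt(5)))
b(62)/T(-169) = (62*(62 + sqrt(5)))/49 = (3844 + 62*sqrt(5))*(1/49) = 3844/49 + 62*sqrt(5)/49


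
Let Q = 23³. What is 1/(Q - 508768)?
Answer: -1/496601 ≈ -2.0137e-6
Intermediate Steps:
Q = 12167
1/(Q - 508768) = 1/(12167 - 508768) = 1/(-496601) = -1/496601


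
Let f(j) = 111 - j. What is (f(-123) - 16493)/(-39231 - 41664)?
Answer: 16259/80895 ≈ 0.20099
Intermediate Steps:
(f(-123) - 16493)/(-39231 - 41664) = ((111 - 1*(-123)) - 16493)/(-39231 - 41664) = ((111 + 123) - 16493)/(-80895) = (234 - 16493)*(-1/80895) = -16259*(-1/80895) = 16259/80895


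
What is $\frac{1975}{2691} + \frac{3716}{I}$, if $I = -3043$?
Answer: $- \frac{3989831}{8188713} \approx -0.48724$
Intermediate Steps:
$\frac{1975}{2691} + \frac{3716}{I} = \frac{1975}{2691} + \frac{3716}{-3043} = 1975 \cdot \frac{1}{2691} + 3716 \left(- \frac{1}{3043}\right) = \frac{1975}{2691} - \frac{3716}{3043} = - \frac{3989831}{8188713}$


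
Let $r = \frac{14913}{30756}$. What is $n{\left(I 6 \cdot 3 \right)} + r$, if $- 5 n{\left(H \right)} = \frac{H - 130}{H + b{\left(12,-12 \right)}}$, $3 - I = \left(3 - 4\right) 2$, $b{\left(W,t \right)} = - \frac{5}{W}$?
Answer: $\frac{6328017}{11020900} \approx 0.57418$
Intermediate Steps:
$r = \frac{4971}{10252}$ ($r = 14913 \cdot \frac{1}{30756} = \frac{4971}{10252} \approx 0.48488$)
$I = 5$ ($I = 3 - \left(3 - 4\right) 2 = 3 - \left(-1\right) 2 = 3 - -2 = 3 + 2 = 5$)
$n{\left(H \right)} = - \frac{-130 + H}{5 \left(- \frac{5}{12} + H\right)}$ ($n{\left(H \right)} = - \frac{\left(H - 130\right) \frac{1}{H - \frac{5}{12}}}{5} = - \frac{\left(-130 + H\right) \frac{1}{H - \frac{5}{12}}}{5} = - \frac{\left(-130 + H\right) \frac{1}{- \frac{5}{12} + H}}{5} = - \frac{\frac{1}{- \frac{5}{12} + H} \left(-130 + H\right)}{5} = - \frac{-130 + H}{5 \left(- \frac{5}{12} + H\right)}$)
$n{\left(I 6 \cdot 3 \right)} + r = \frac{12 \left(130 - 5 \cdot 6 \cdot 3\right)}{5 \left(-5 + 12 \cdot 5 \cdot 6 \cdot 3\right)} + \frac{4971}{10252} = \frac{12 \left(130 - 5 \cdot 18\right)}{5 \left(-5 + 12 \cdot 5 \cdot 18\right)} + \frac{4971}{10252} = \frac{12 \left(130 - 90\right)}{5 \left(-5 + 12 \cdot 90\right)} + \frac{4971}{10252} = \frac{12 \left(130 - 90\right)}{5 \left(-5 + 1080\right)} + \frac{4971}{10252} = \frac{12}{5} \cdot \frac{1}{1075} \cdot 40 + \frac{4971}{10252} = \frac{96}{1075} + \frac{4971}{10252} = \frac{6328017}{11020900}$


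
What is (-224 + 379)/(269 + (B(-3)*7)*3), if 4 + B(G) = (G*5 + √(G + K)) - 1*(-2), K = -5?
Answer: -1705/1409 - 3255*I*√2/5636 ≈ -1.2101 - 0.81676*I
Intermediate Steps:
B(G) = -2 + √(-5 + G) + 5*G (B(G) = -4 + ((G*5 + √(G - 5)) - 1*(-2)) = -4 + ((5*G + √(-5 + G)) + 2) = -4 + ((√(-5 + G) + 5*G) + 2) = -4 + (2 + √(-5 + G) + 5*G) = -2 + √(-5 + G) + 5*G)
(-224 + 379)/(269 + (B(-3)*7)*3) = (-224 + 379)/(269 + ((-2 + √(-5 - 3) + 5*(-3))*7)*3) = 155/(269 + ((-2 + √(-8) - 15)*7)*3) = 155/(269 + ((-2 + 2*I*√2 - 15)*7)*3) = 155/(269 + ((-17 + 2*I*√2)*7)*3) = 155/(269 + (-119 + 14*I*√2)*3) = 155/(269 + (-357 + 42*I*√2)) = 155/(-88 + 42*I*√2)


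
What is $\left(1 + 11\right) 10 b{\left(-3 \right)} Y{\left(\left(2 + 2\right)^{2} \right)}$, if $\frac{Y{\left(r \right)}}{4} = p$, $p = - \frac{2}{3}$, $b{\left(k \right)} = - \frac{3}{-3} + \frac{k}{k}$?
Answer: $-640$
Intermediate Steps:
$b{\left(k \right)} = 2$ ($b{\left(k \right)} = \left(-3\right) \left(- \frac{1}{3}\right) + 1 = 1 + 1 = 2$)
$p = - \frac{2}{3}$ ($p = \left(-2\right) \frac{1}{3} = - \frac{2}{3} \approx -0.66667$)
$Y{\left(r \right)} = - \frac{8}{3}$ ($Y{\left(r \right)} = 4 \left(- \frac{2}{3}\right) = - \frac{8}{3}$)
$\left(1 + 11\right) 10 b{\left(-3 \right)} Y{\left(\left(2 + 2\right)^{2} \right)} = \left(1 + 11\right) 10 \cdot 2 \left(- \frac{8}{3}\right) = 12 \cdot 10 \left(- \frac{16}{3}\right) = 120 \left(- \frac{16}{3}\right) = -640$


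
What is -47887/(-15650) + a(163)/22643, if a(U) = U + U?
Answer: 1089407241/354362950 ≈ 3.0743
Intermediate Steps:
a(U) = 2*U
-47887/(-15650) + a(163)/22643 = -47887/(-15650) + (2*163)/22643 = -47887*(-1/15650) + 326*(1/22643) = 47887/15650 + 326/22643 = 1089407241/354362950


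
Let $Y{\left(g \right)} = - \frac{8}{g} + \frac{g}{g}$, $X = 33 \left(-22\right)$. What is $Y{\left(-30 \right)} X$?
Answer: $- \frac{4598}{5} \approx -919.6$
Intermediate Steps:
$X = -726$
$Y{\left(g \right)} = 1 - \frac{8}{g}$ ($Y{\left(g \right)} = - \frac{8}{g} + 1 = 1 - \frac{8}{g}$)
$Y{\left(-30 \right)} X = \frac{-8 - 30}{-30} \left(-726\right) = \left(- \frac{1}{30}\right) \left(-38\right) \left(-726\right) = \frac{19}{15} \left(-726\right) = - \frac{4598}{5}$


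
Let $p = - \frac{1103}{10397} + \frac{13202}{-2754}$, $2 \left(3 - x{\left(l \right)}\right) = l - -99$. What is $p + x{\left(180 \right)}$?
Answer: $- \frac{4048749493}{28633338} \approx -141.4$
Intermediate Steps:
$x{\left(l \right)} = - \frac{93}{2} - \frac{l}{2}$ ($x{\left(l \right)} = 3 - \frac{l - -99}{2} = 3 - \frac{l + 99}{2} = 3 - \frac{99 + l}{2} = 3 - \left(\frac{99}{2} + \frac{l}{2}\right) = - \frac{93}{2} - \frac{l}{2}$)
$p = - \frac{70149428}{14316669}$ ($p = \left(-1103\right) \frac{1}{10397} + 13202 \left(- \frac{1}{2754}\right) = - \frac{1103}{10397} - \frac{6601}{1377} = - \frac{70149428}{14316669} \approx -4.8998$)
$p + x{\left(180 \right)} = - \frac{70149428}{14316669} - \frac{273}{2} = - \frac{4048749493}{28633338}$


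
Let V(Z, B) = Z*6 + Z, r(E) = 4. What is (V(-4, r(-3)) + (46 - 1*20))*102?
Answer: -204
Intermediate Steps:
V(Z, B) = 7*Z (V(Z, B) = 6*Z + Z = 7*Z)
(V(-4, r(-3)) + (46 - 1*20))*102 = (7*(-4) + (46 - 1*20))*102 = (-28 + (46 - 20))*102 = (-28 + 26)*102 = -2*102 = -204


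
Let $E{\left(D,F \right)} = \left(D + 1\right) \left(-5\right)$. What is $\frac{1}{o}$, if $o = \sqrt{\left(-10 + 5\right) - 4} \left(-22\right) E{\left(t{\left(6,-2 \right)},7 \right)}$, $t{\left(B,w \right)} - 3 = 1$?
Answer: $- \frac{i}{1650} \approx - 0.00060606 i$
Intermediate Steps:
$t{\left(B,w \right)} = 4$ ($t{\left(B,w \right)} = 3 + 1 = 4$)
$E{\left(D,F \right)} = -5 - 5 D$ ($E{\left(D,F \right)} = \left(1 + D\right) \left(-5\right) = -5 - 5 D$)
$o = 1650 i$ ($o = \sqrt{\left(-10 + 5\right) - 4} \left(-22\right) \left(-5 - 20\right) = \sqrt{-5 - 4} \left(-22\right) \left(-5 - 20\right) = \sqrt{-9} \left(-22\right) \left(-25\right) = 3 i \left(-22\right) \left(-25\right) = - 66 i \left(-25\right) = 1650 i \approx 1650.0 i$)
$\frac{1}{o} = \frac{1}{1650 i} = - \frac{i}{1650}$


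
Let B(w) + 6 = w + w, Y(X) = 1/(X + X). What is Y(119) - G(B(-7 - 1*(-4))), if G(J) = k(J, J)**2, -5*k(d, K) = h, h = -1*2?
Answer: -927/5950 ≈ -0.15580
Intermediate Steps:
Y(X) = 1/(2*X)
h = -2
B(w) = -6 + 2*w (B(w) = -6 + (w + w) = -6 + 2*w)
k(d, K) = 2/5 (k(d, K) = -1/5*(-2) = 2/5)
G(J) = 4/25 (G(J) = (2/5)**2 = 4/25)
Y(119) - G(B(-7 - 1*(-4))) = (1/2)/119 - 1*4/25 = (1/2)*(1/119) - 4/25 = 1/238 - 4/25 = -927/5950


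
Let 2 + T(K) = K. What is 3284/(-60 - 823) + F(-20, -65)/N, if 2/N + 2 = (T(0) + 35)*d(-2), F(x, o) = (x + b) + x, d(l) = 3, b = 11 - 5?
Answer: -1459351/883 ≈ -1652.7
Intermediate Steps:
T(K) = -2 + K
b = 6
F(x, o) = 6 + 2*x (F(x, o) = (x + 6) + x = (6 + x) + x = 6 + 2*x)
N = 2/97 (N = 2/(-2 + ((-2 + 0) + 35)*3) = 2/(-2 + (-2 + 35)*3) = 2/(-2 + 33*3) = 2/(-2 + 99) = 2/97 ≈ 0.020619)
3284/(-60 - 823) + F(-20, -65)/N = 3284/(-60 - 823) + (6 + 2*(-20))/(2/97) = 3284/(-883) + (6 - 40)*(97/2) = 3284*(-1/883) - 34*97/2 = -3284/883 - 1649 = -1459351/883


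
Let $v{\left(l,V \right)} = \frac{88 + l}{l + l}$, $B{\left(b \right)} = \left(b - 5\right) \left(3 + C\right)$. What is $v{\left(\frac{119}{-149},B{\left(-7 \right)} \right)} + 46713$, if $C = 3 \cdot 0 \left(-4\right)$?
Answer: $\frac{11104701}{238} \approx 46658.0$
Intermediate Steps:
$C = 0$ ($C = 0 \left(-4\right) = 0$)
$B{\left(b \right)} = -15 + 3 b$ ($B{\left(b \right)} = \left(b - 5\right) \left(3 + 0\right) = \left(-5 + b\right) 3 = -15 + 3 b$)
$v{\left(l,V \right)} = \frac{88 + l}{2 l}$
$v{\left(\frac{119}{-149},B{\left(-7 \right)} \right)} + 46713 = \frac{88 + \frac{119}{-149}}{2 \frac{119}{-149}} + 46713 = \frac{88 + 119 \left(- \frac{1}{149}\right)}{2 \cdot 119 \left(- \frac{1}{149}\right)} + 46713 = \frac{88 - \frac{119}{149}}{2 \left(- \frac{119}{149}\right)} + 46713 = \frac{1}{2} \left(- \frac{149}{119}\right) \frac{12993}{149} + 46713 = - \frac{12993}{238} + 46713 = \frac{11104701}{238}$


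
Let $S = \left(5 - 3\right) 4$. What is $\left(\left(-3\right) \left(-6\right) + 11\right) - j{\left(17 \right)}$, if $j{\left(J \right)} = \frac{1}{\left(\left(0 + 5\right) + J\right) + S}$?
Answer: $\frac{869}{30} \approx 28.967$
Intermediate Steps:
$S = 8$ ($S = 2 \cdot 4 = 8$)
$j{\left(J \right)} = \frac{1}{13 + J}$ ($j{\left(J \right)} = \frac{1}{\left(\left(0 + 5\right) + J\right) + 8} = \frac{1}{\left(5 + J\right) + 8} = \frac{1}{13 + J}$)
$\left(\left(-3\right) \left(-6\right) + 11\right) - j{\left(17 \right)} = \left(\left(-3\right) \left(-6\right) + 11\right) - \frac{1}{13 + 17} = \left(18 + 11\right) - \frac{1}{30} = 29 - \frac{1}{30} = \frac{869}{30}$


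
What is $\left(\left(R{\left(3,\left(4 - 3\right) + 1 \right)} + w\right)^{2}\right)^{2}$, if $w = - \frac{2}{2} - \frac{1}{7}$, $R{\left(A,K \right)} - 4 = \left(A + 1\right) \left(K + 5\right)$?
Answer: $\frac{2176782336}{2401} \approx 9.0662 \cdot 10^{5}$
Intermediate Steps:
$R{\left(A,K \right)} = 4 + \left(1 + A\right) \left(5 + K\right)$ ($R{\left(A,K \right)} = 4 + \left(A + 1\right) \left(K + 5\right) = 4 + \left(1 + A\right) \left(5 + K\right)$)
$w = - \frac{8}{7}$ ($w = \left(-2\right) \frac{1}{2} - \frac{1}{7} = -1 - \frac{1}{7} = - \frac{8}{7} \approx -1.1429$)
$\left(\left(R{\left(3,\left(4 - 3\right) + 1 \right)} + w\right)^{2}\right)^{2} = \left(\left(\left(9 + \left(\left(4 - 3\right) + 1\right) + 5 \cdot 3 + 3 \left(\left(4 - 3\right) + 1\right)\right) - \frac{8}{7}\right)^{2}\right)^{2} = \left(\left(\left(9 + \left(\left(4 - 3\right) + 1\right) + 15 + 3 \left(\left(4 - 3\right) + 1\right)\right) - \frac{8}{7}\right)^{2}\right)^{2} = \left(\left(\left(9 + \left(1 + 1\right) + 15 + 3 \left(1 + 1\right)\right) - \frac{8}{7}\right)^{2}\right)^{2} = \left(\left(\left(9 + 2 + 15 + 3 \cdot 2\right) - \frac{8}{7}\right)^{2}\right)^{2} = \left(\left(\left(9 + 2 + 15 + 6\right) - \frac{8}{7}\right)^{2}\right)^{2} = \left(\left(32 - \frac{8}{7}\right)^{2}\right)^{2} = \left(\left(\frac{216}{7}\right)^{2}\right)^{2} = \left(\frac{46656}{49}\right)^{2} = \frac{2176782336}{2401}$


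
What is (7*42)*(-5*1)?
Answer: -1470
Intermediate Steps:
(7*42)*(-5*1) = 294*(-5) = -1470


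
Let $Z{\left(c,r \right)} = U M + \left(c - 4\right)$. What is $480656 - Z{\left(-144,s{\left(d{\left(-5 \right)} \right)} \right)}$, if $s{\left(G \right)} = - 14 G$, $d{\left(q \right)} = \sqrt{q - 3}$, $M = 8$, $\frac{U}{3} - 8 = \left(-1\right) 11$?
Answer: $480876$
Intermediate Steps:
$U = -9$ ($U = 24 + 3 \left(\left(-1\right) 11\right) = 24 + 3 \left(-11\right) = 24 - 33 = -9$)
$d{\left(q \right)} = \sqrt{-3 + q}$
$Z{\left(c,r \right)} = -76 + c$ ($Z{\left(c,r \right)} = \left(-9\right) 8 + \left(c - 4\right) = -72 + \left(-4 + c\right) = -76 + c$)
$480656 - Z{\left(-144,s{\left(d{\left(-5 \right)} \right)} \right)} = 480656 - \left(-76 - 144\right) = 480656 - -220 = 480656 + 220 = 480876$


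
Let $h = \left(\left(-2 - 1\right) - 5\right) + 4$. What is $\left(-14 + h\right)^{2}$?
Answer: $324$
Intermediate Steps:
$h = -4$ ($h = \left(-3 - 5\right) + 4 = -8 + 4 = -4$)
$\left(-14 + h\right)^{2} = \left(-14 - 4\right)^{2} = \left(-18\right)^{2} = 324$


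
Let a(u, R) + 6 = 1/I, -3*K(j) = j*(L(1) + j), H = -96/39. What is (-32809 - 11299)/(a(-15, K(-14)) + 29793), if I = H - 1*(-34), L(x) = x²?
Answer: -18084280/12212683 ≈ -1.4808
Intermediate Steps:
H = -32/13 (H = -96*1/39 = -32/13 ≈ -2.4615)
K(j) = -j*(1 + j)/3 (K(j) = -j*(1² + j)/3 = -j*(1 + j)/3)
I = 410/13 (I = -32/13 - 1*(-34) = -32/13 + 34 = 410/13 ≈ 31.538)
a(u, R) = -2447/410 (a(u, R) = -6 + 1/(410/13) = -6 + 13/410 = -2447/410)
(-32809 - 11299)/(a(-15, K(-14)) + 29793) = (-32809 - 11299)/(-2447/410 + 29793) = -44108/12212683/410 = -44108*410/12212683 = -18084280/12212683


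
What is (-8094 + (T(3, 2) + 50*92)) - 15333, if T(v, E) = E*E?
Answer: -18823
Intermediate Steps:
T(v, E) = E**2
(-8094 + (T(3, 2) + 50*92)) - 15333 = (-8094 + (2**2 + 50*92)) - 15333 = (-8094 + (4 + 4600)) - 15333 = (-8094 + 4604) - 15333 = -3490 - 15333 = -18823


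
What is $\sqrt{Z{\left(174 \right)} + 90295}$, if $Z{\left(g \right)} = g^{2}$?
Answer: $\sqrt{120571} \approx 347.23$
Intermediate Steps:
$\sqrt{Z{\left(174 \right)} + 90295} = \sqrt{174^{2} + 90295} = \sqrt{30276 + 90295} = \sqrt{120571}$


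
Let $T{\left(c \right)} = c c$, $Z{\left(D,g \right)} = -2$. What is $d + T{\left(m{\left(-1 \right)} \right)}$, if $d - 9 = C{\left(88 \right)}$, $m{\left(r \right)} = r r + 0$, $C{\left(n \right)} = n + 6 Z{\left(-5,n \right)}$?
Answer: $86$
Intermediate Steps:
$C{\left(n \right)} = -12 + n$ ($C{\left(n \right)} = n + 6 \left(-2\right) = n - 12 = -12 + n$)
$m{\left(r \right)} = r^{2}$ ($m{\left(r \right)} = r^{2} + 0 = r^{2}$)
$T{\left(c \right)} = c^{2}$
$d = 85$ ($d = 9 + \left(-12 + 88\right) = 9 + 76 = 85$)
$d + T{\left(m{\left(-1 \right)} \right)} = 85 + \left(\left(-1\right)^{2}\right)^{2} = 85 + 1^{2} = 85 + 1 = 86$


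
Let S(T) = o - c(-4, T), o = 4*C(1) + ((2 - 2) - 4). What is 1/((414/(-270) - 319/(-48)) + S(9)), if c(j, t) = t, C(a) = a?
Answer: -80/311 ≈ -0.25723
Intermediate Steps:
o = 0 (o = 4*1 + ((2 - 2) - 4) = 4 + (0 - 4) = 4 - 4 = 0)
S(T) = -T (S(T) = 0 - T = -T)
1/((414/(-270) - 319/(-48)) + S(9)) = 1/((414/(-270) - 319/(-48)) - 1*9) = 1/((414*(-1/270) - 319*(-1/48)) - 9) = 1/((-23/15 + 319/48) - 9) = 1/(409/80 - 9) = 1/(-311/80) = -80/311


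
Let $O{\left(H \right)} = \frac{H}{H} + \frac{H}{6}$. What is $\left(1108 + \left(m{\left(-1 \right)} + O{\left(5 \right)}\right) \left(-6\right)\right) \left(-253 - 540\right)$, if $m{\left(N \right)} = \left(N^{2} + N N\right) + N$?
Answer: $-865163$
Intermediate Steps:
$m{\left(N \right)} = N + 2 N^{2}$ ($m{\left(N \right)} = \left(N^{2} + N^{2}\right) + N = 2 N^{2} + N = N + 2 N^{2}$)
$O{\left(H \right)} = 1 + \frac{H}{6}$ ($O{\left(H \right)} = 1 + H \frac{1}{6} = 1 + \frac{H}{6}$)
$\left(1108 + \left(m{\left(-1 \right)} + O{\left(5 \right)}\right) \left(-6\right)\right) \left(-253 - 540\right) = \left(1108 + \left(- (1 + 2 \left(-1\right)) + \left(1 + \frac{1}{6} \cdot 5\right)\right) \left(-6\right)\right) \left(-253 - 540\right) = \left(1108 + \left(- (1 - 2) + \left(1 + \frac{5}{6}\right)\right) \left(-6\right)\right) \left(-253 - 540\right) = \left(1108 + \left(\left(-1\right) \left(-1\right) + \frac{11}{6}\right) \left(-6\right)\right) \left(-793\right) = \left(1108 + \left(1 + \frac{11}{6}\right) \left(-6\right)\right) \left(-793\right) = \left(1108 + \frac{17}{6} \left(-6\right)\right) \left(-793\right) = \left(1108 - 17\right) \left(-793\right) = 1091 \left(-793\right) = -865163$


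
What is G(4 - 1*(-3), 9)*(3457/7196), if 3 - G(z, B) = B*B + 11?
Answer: -307673/7196 ≈ -42.756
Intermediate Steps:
G(z, B) = -8 - B**2 (G(z, B) = 3 - (B*B + 11) = 3 - (B**2 + 11) = 3 - (11 + B**2) = 3 + (-11 - B**2) = -8 - B**2)
G(4 - 1*(-3), 9)*(3457/7196) = (-8 - 1*9**2)*(3457/7196) = (-8 - 1*81)*(3457*(1/7196)) = (-8 - 81)*(3457/7196) = -89*3457/7196 = -307673/7196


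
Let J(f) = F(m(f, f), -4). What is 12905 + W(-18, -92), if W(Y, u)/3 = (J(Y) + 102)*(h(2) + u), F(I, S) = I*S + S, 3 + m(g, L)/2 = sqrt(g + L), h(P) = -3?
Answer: -21865 + 13680*I ≈ -21865.0 + 13680.0*I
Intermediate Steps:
m(g, L) = -6 + 2*sqrt(L + g) (m(g, L) = -6 + 2*sqrt(g + L) = -6 + 2*sqrt(L + g))
F(I, S) = S + I*S
J(f) = 20 - 8*sqrt(2)*sqrt(f) (J(f) = -4*(1 + (-6 + 2*sqrt(f + f))) = -4*(1 + (-6 + 2*sqrt(2*f))) = -4*(1 + (-6 + 2*(sqrt(2)*sqrt(f)))) = -4*(1 + (-6 + 2*sqrt(2)*sqrt(f))) = -4*(-5 + 2*sqrt(2)*sqrt(f)) = 20 - 8*sqrt(2)*sqrt(f))
W(Y, u) = 3*(-3 + u)*(122 - 8*sqrt(2)*sqrt(Y)) (W(Y, u) = 3*(((20 - 8*sqrt(2)*sqrt(Y)) + 102)*(-3 + u)) = 3*((122 - 8*sqrt(2)*sqrt(Y))*(-3 + u)) = 3*((-3 + u)*(122 - 8*sqrt(2)*sqrt(Y))) = 3*(-3 + u)*(122 - 8*sqrt(2)*sqrt(Y)))
12905 + W(-18, -92) = 12905 + (-1098 + 366*(-92) + 72*sqrt(2)*sqrt(-18) - 24*(-92)*sqrt(2)*sqrt(-18)) = 12905 + (-1098 - 33672 + 72*sqrt(2)*(3*I*sqrt(2)) - 24*(-92)*sqrt(2)*3*I*sqrt(2)) = 12905 + (-1098 - 33672 + 432*I + 13248*I) = 12905 + (-34770 + 13680*I) = -21865 + 13680*I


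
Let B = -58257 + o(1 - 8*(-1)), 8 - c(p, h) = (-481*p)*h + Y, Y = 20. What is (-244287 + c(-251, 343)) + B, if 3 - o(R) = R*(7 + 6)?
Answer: -41713403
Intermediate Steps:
o(R) = 3 - 13*R (o(R) = 3 - R*(7 + 6) = 3 - R*13 = 3 - 13*R)
c(p, h) = -12 + 481*h*p (c(p, h) = 8 - ((-481*p)*h + 20) = 8 - (-481*h*p + 20) = 8 - (20 - 481*h*p) = 8 + (-20 + 481*h*p) = -12 + 481*h*p)
B = -58371 (B = -58257 + (3 - 13*(1 - 8*(-1))) = -58257 + (3 - 13*(1 + 8)) = -58257 + (3 - 13*9) = -58257 + (3 - 117) = -58257 - 114 = -58371)
(-244287 + c(-251, 343)) + B = (-244287 + (-12 + 481*343*(-251))) - 58371 = (-244287 + (-12 - 41410733)) - 58371 = (-244287 - 41410745) - 58371 = -41655032 - 58371 = -41713403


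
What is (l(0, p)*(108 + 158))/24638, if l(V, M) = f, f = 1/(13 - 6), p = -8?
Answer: 19/12319 ≈ 0.0015423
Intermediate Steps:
f = ⅐ (f = 1/7 = ⅐ ≈ 0.14286)
l(V, M) = ⅐
(l(0, p)*(108 + 158))/24638 = ((108 + 158)/7)/24638 = ((⅐)*266)*(1/24638) = 38*(1/24638) = 19/12319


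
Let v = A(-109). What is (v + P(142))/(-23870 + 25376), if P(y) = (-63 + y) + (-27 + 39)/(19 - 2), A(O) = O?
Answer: -83/4267 ≈ -0.019452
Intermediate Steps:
v = -109
P(y) = -1059/17 + y (P(y) = (-63 + y) + 12/17 = -1059/17 + y)
(v + P(142))/(-23870 + 25376) = (-109 + (-1059/17 + 142))/(-23870 + 25376) = (-109 + 1355/17)/1506 = -498/17*1/1506 = -83/4267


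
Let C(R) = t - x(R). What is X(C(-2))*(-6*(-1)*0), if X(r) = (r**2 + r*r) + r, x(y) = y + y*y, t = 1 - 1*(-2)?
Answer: 0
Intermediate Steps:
t = 3 (t = 1 + 2 = 3)
x(y) = y + y**2
C(R) = 3 - R*(1 + R)
X(r) = r + 2*r**2 (X(r) = (r**2 + r**2) + r = 2*r**2 + r = r + 2*r**2)
X(C(-2))*(-6*(-1)*0) = ((3 - 1*(-2)*(1 - 2))*(1 + 2*(3 - 1*(-2)*(1 - 2))))*(-6*(-1)*0) = ((3 - 1*(-2)*(-1))*(1 + 2*(3 - 1*(-2)*(-1))))*(6*0) = ((3 - 2)*(1 + 2*(3 - 2)))*0 = (1*(1 + 2*1))*0 = (1*(1 + 2))*0 = (1*3)*0 = 3*0 = 0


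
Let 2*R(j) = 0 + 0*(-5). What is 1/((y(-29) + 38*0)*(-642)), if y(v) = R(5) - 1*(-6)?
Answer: -1/3852 ≈ -0.00025961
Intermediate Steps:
R(j) = 0 (R(j) = (0 + 0*(-5))/2 = (0 + 0)/2 = (½)*0 = 0)
y(v) = 6 (y(v) = 0 - 1*(-6) = 0 + 6 = 6)
1/((y(-29) + 38*0)*(-642)) = 1/((6 + 38*0)*(-642)) = -1/642/(6 + 0) = -1/642/6 = (⅙)*(-1/642) = -1/3852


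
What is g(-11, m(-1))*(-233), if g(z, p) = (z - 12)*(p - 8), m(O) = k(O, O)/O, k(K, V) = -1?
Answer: -37513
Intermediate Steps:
m(O) = -1/O
g(z, p) = (-12 + z)*(-8 + p)
g(-11, m(-1))*(-233) = (96 - (-12)/(-1) - 8*(-11) - 1/(-1)*(-11))*(-233) = (96 - (-12)*(-1) + 88 - 1*(-1)*(-11))*(-233) = (96 - 12*1 + 88 + 1*(-11))*(-233) = (96 - 12 + 88 - 11)*(-233) = 161*(-233) = -37513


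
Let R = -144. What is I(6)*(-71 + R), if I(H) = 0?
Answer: 0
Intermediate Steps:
I(6)*(-71 + R) = 0*(-71 - 144) = 0*(-215) = 0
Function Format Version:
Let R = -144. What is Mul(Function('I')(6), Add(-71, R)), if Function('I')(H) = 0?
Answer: 0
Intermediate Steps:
Mul(Function('I')(6), Add(-71, R)) = Mul(0, Add(-71, -144)) = Mul(0, -215) = 0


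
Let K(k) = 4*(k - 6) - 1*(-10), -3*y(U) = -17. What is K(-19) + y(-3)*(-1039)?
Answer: -17933/3 ≈ -5977.7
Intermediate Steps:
y(U) = 17/3 (y(U) = -⅓*(-17) = 17/3)
K(k) = -14 + 4*k (K(k) = 4*(-6 + k) + 10 = (-24 + 4*k) + 10 = -14 + 4*k)
K(-19) + y(-3)*(-1039) = (-14 + 4*(-19)) + (17/3)*(-1039) = (-14 - 76) - 17663/3 = -90 - 17663/3 = -17933/3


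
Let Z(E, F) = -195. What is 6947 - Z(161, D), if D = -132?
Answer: 7142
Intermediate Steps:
6947 - Z(161, D) = 6947 - 1*(-195) = 6947 + 195 = 7142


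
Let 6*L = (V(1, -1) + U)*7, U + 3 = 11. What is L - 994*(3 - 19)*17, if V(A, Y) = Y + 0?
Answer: 1622257/6 ≈ 2.7038e+5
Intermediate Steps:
V(A, Y) = Y
U = 8 (U = -3 + 11 = 8)
L = 49/6 (L = ((-1 + 8)*7)/6 = (7*7)/6 = (⅙)*49 = 49/6 ≈ 8.1667)
L - 994*(3 - 19)*17 = 49/6 - 994*(3 - 19)*17 = 49/6 - (-15904)*17 = 49/6 - 994*(-272) = 49/6 + 270368 = 1622257/6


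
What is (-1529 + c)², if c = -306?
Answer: 3367225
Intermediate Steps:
(-1529 + c)² = (-1529 - 306)² = (-1835)² = 3367225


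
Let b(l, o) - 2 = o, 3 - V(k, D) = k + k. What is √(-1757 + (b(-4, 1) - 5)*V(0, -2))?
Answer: I*√1763 ≈ 41.988*I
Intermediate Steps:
V(k, D) = 3 - 2*k (V(k, D) = 3 - (k + k) = 3 - 2*k)
b(l, o) = 2 + o
√(-1757 + (b(-4, 1) - 5)*V(0, -2)) = √(-1757 + ((2 + 1) - 5)*(3 - 2*0)) = √(-1757 + (3 - 5)*(3 + 0)) = √(-1757 - 2*3) = √(-1757 - 6) = √(-1763) = I*√1763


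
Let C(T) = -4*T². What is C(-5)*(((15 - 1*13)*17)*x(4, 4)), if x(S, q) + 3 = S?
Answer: -3400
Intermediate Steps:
x(S, q) = -3 + S
C(-5)*(((15 - 1*13)*17)*x(4, 4)) = (-4*(-5)²)*(((15 - 1*13)*17)*(-3 + 4)) = (-4*25)*(((15 - 13)*17)*1) = -100*2*17 = -3400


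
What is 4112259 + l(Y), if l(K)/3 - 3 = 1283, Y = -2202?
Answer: 4116117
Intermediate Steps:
l(K) = 3858 (l(K) = 9 + 3*1283 = 9 + 3849 = 3858)
4112259 + l(Y) = 4112259 + 3858 = 4116117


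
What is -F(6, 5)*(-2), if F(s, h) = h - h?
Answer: 0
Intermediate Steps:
F(s, h) = 0
-F(6, 5)*(-2) = -1*0*(-2) = 0*(-2) = 0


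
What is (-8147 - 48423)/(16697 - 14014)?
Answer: -56570/2683 ≈ -21.085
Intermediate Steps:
(-8147 - 48423)/(16697 - 14014) = -56570/2683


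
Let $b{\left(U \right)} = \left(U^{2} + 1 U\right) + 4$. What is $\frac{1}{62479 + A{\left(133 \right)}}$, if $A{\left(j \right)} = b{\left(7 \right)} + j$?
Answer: $\frac{1}{62672} \approx 1.5956 \cdot 10^{-5}$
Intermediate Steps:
$b{\left(U \right)} = 4 + U + U^{2}$ ($b{\left(U \right)} = \left(U^{2} + U\right) + 4 = \left(U + U^{2}\right) + 4 = 4 + U + U^{2}$)
$A{\left(j \right)} = 60 + j$ ($A{\left(j \right)} = \left(4 + 7 + 7^{2}\right) + j = \left(4 + 7 + 49\right) + j = 60 + j$)
$\frac{1}{62479 + A{\left(133 \right)}} = \frac{1}{62479 + \left(60 + 133\right)} = \frac{1}{62479 + 193} = \frac{1}{62672}$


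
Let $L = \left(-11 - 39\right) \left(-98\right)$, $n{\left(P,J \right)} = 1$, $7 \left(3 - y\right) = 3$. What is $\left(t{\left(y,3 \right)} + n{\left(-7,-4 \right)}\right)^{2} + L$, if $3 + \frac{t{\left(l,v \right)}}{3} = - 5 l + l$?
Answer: $\frac{314084}{49} \approx 6409.9$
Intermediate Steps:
$y = \frac{18}{7}$ ($y = 3 - \frac{3}{7} = \frac{18}{7} \approx 2.5714$)
$L = 4900$ ($L = \left(-50\right) \left(-98\right) = 4900$)
$t{\left(l,v \right)} = -9 - 12 l$ ($t{\left(l,v \right)} = -9 + 3 \left(- 5 l + l\right) = -9 + 3 \left(- 4 l\right) = -9 - 12 l$)
$\left(t{\left(y,3 \right)} + n{\left(-7,-4 \right)}\right)^{2} + L = \left(\left(-9 - \frac{216}{7}\right) + 1\right)^{2} + 4900 = \left(- \frac{279}{7} + 1\right)^{2} + 4900 = \left(- \frac{272}{7}\right)^{2} + 4900 = \frac{73984}{49} + 4900 = \frac{314084}{49}$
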